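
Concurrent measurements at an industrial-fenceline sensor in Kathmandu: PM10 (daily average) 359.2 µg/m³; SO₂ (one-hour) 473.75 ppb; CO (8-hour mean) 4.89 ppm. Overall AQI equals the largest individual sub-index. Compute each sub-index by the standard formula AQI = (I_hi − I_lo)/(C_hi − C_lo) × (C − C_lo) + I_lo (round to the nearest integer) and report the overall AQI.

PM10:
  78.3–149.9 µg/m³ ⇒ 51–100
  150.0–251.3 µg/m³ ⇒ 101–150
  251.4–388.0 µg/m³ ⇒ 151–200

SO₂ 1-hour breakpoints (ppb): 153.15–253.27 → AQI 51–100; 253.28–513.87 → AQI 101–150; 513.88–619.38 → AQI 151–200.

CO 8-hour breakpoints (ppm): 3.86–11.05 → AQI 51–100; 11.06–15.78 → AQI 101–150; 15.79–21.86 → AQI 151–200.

190

PM10: row 251.4–388.0 (AQI 151–200). (200−151)·(359.2−251.4)/(388.0−251.4) + 151 = 49·107.8/136.6 + 151 ≈ 189.67 → 190.
SO₂: row 253.28–513.87 (AQI 101–150). (150−101)·(473.75−253.28)/(513.87−253.28) + 101 = 49·220.47/260.59 + 101 ≈ 142.46 → 142.
CO: 4.89 lies in 3.86–11.05, so I_lo=51, I_hi=100, C_lo=3.86, C_hi=11.05.
(100−51)/(11.05−3.86) × (4.89−3.86) + 51 = 49/7.19 × 1.03 + 51 ≈ 58.02 → 58.
Sub-indices: PM10→190, SO₂→142, CO→58. Overall AQI = max = 190; dominant pollutant is PM10.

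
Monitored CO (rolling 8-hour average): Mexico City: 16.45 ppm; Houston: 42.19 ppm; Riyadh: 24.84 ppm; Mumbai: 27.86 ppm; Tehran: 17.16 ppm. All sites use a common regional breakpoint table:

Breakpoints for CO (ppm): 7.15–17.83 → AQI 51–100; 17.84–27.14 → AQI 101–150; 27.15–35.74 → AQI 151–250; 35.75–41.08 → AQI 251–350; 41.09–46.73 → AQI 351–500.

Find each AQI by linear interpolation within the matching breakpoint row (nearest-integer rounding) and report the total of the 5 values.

Mexico City 16.45: bracket 7.15–17.83 → index 51–100; slope 49/10.68, offset 9.30.
AQI = 51 + 49/10.68·9.30 ≈ 93.67 ⇒ 94.
Houston: row 41.09–46.73 (AQI 351–500). (500−351)·(42.19−41.09)/(46.73−41.09) + 351 = 149·1.10/5.64 + 351 ≈ 380.06 → 380.
Riyadh 24.84: bracket 17.84–27.14 → index 101–150; slope 49/9.30, offset 7.00.
AQI = 101 + 49/9.30·7.00 ≈ 137.88 ⇒ 138.
Mumbai: row 27.15–35.74 (AQI 151–250). (250−151)·(27.86−27.15)/(35.74−27.15) + 151 = 99·0.71/8.59 + 151 ≈ 159.18 → 159.
Tehran 17.16: bracket 7.15–17.83 → index 51–100; slope 49/10.68, offset 10.01.
AQI = 51 + 49/10.68·10.01 ≈ 96.93 ⇒ 97.
AQIs: Mexico City=94, Houston=380, Riyadh=138, Mumbai=159, Tehran=97. Sum = 94 + 380 + 138 + 159 + 97 = 868.

868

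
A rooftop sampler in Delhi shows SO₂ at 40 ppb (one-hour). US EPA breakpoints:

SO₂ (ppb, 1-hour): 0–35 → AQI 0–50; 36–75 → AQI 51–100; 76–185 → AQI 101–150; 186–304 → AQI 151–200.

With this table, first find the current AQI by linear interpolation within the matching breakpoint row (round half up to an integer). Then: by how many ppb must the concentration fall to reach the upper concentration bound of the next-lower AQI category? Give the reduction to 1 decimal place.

SO₂ 40: bracket 36–75 → index 51–100; slope 49/39, offset 4.
AQI = 51 + 49/39·4 ≈ 56.03 ⇒ 56.
Current AQI 56 is in the Moderate range (51–100). The next-lower category tops out at AQI 50, whose upper concentration bound is 35 ppb.
Reduction needed = 40 − 35 = 5.0 ppb.

5.0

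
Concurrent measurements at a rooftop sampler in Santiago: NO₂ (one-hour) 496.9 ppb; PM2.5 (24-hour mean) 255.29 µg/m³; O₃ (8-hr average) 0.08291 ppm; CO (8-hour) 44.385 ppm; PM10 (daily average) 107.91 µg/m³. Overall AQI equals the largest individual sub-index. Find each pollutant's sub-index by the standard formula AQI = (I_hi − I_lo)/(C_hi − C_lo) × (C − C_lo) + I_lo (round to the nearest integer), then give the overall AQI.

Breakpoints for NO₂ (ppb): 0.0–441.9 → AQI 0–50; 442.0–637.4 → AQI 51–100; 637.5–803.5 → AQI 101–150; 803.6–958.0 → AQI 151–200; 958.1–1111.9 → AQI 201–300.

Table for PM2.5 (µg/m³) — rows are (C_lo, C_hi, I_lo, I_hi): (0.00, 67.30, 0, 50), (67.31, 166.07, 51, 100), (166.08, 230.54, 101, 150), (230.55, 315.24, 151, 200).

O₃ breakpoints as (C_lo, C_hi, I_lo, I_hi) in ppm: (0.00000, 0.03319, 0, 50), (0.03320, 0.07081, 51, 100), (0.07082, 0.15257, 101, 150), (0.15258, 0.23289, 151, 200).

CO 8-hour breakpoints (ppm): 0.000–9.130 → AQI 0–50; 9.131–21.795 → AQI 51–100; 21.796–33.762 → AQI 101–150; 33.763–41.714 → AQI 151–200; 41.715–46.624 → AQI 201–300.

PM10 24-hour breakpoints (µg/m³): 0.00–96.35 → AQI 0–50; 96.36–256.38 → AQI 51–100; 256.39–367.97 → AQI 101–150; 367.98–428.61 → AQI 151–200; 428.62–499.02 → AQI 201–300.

255

NO₂: 496.9 ∈ [442.0, 637.4] ↔ index [51, 100].
51 + (496.9−442.0)·(100−51)/(637.4−442.0) = 51 + 54.9·49/195.4 ≈ 64.77, so AQI = 65.
PM2.5: 255.29 lies in 230.55–315.24, so I_lo=151, I_hi=200, C_lo=230.55, C_hi=315.24.
(200−151)/(315.24−230.55) × (255.29−230.55) + 151 = 49/84.69 × 24.74 + 151 ≈ 165.31 → 165.
O₃ 0.08291: bracket 0.07082–0.15257 → index 101–150; slope 49/0.08175, offset 0.01209.
AQI = 101 + 49/0.08175·0.01209 ≈ 108.25 ⇒ 108.
CO 44.385: bracket 41.715–46.624 → index 201–300; slope 99/4.909, offset 2.670.
AQI = 201 + 99/4.909·2.670 ≈ 254.85 ⇒ 255.
PM10: 107.91 lies in 96.36–256.38, so I_lo=51, I_hi=100, C_lo=96.36, C_hi=256.38.
(100−51)/(256.38−96.36) × (107.91−96.36) + 51 = 49/160.02 × 11.55 + 51 ≈ 54.54 → 55.
Sub-indices: NO₂→65, PM2.5→165, O₃→108, CO→255, PM10→55. Overall AQI = max = 255; dominant pollutant is CO.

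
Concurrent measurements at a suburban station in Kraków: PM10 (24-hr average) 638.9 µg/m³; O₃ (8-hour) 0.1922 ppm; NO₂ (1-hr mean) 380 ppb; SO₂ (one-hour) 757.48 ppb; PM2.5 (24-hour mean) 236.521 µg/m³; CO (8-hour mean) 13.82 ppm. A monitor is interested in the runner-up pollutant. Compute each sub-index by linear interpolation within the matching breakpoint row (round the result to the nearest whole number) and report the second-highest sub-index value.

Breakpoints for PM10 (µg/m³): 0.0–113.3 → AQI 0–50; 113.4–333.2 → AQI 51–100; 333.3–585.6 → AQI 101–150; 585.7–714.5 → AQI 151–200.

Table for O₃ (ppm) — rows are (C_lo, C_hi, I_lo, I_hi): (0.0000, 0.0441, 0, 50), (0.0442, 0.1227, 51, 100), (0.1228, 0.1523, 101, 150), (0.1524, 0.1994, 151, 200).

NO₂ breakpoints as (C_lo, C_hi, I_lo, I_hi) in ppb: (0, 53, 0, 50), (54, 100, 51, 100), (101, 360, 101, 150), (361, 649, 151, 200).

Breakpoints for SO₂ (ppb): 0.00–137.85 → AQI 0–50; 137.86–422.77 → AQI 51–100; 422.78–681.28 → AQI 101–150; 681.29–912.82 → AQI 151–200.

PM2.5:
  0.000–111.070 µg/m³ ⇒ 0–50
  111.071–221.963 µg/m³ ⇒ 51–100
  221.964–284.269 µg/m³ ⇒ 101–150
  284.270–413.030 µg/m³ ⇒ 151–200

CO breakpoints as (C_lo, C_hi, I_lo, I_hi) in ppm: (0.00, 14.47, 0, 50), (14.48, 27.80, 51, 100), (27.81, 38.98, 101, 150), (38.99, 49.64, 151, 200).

PM10: row 585.7–714.5 (AQI 151–200). (200−151)·(638.9−585.7)/(714.5−585.7) + 151 = 49·53.2/128.8 + 151 ≈ 171.24 → 171.
O₃: 0.1922 lies in 0.1524–0.1994, so I_lo=151, I_hi=200, C_lo=0.1524, C_hi=0.1994.
(200−151)/(0.1994−0.1524) × (0.1922−0.1524) + 151 = 49/0.0470 × 0.0398 + 151 ≈ 192.49 → 192.
NO₂ 380: bracket 361–649 → index 151–200; slope 49/288, offset 19.
AQI = 151 + 49/288·19 ≈ 154.23 ⇒ 154.
SO₂ 757.48: bracket 681.29–912.82 → index 151–200; slope 49/231.53, offset 76.19.
AQI = 151 + 49/231.53·76.19 ≈ 167.12 ⇒ 167.
PM2.5 236.521: bracket 221.964–284.269 → index 101–150; slope 49/62.305, offset 14.557.
AQI = 101 + 49/62.305·14.557 ≈ 112.45 ⇒ 112.
CO: row 0.00–14.47 (AQI 0–50). (50−0)·(13.82−0.00)/(14.47−0.00) + 0 = 50·13.82/14.47 + 0 ≈ 47.75 → 48.
Sub-indices: PM10→171, O₃→192, NO₂→154, SO₂→167, PM2.5→112, CO→48. Ranked high→low: 192, 171, 167, 154, 112, 48. Second-highest sub-index = 171.

171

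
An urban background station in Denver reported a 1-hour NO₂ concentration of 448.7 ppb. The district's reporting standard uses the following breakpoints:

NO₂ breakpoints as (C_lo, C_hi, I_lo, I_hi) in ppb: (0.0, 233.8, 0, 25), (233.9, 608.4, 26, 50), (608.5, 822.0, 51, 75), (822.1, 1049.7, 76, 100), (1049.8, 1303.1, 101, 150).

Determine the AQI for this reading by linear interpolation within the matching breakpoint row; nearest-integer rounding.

40

NO₂: 448.7 ∈ [233.9, 608.4] ↔ index [26, 50].
26 + (448.7−233.9)·(50−26)/(608.4−233.9) = 26 + 214.8·24/374.5 ≈ 39.77, so AQI = 40.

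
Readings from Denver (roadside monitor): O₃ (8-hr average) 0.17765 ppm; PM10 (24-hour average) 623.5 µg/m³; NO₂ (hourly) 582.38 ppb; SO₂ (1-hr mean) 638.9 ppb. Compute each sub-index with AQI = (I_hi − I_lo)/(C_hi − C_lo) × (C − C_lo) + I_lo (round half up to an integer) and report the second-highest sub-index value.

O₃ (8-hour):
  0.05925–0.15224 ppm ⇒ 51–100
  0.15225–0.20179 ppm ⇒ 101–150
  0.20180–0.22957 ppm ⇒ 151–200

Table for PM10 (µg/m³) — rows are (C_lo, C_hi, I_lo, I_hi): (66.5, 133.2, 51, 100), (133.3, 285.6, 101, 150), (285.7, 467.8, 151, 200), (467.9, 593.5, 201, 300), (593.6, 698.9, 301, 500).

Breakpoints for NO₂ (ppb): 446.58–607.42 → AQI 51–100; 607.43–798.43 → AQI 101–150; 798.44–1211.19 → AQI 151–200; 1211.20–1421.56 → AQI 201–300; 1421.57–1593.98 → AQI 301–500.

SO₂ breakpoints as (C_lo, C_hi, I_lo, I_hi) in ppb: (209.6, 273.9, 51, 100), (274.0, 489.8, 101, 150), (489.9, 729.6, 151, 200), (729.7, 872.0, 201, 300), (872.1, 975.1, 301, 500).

181

O₃: row 0.15225–0.20179 (AQI 101–150). (150−101)·(0.17765−0.15225)/(0.20179−0.15225) + 101 = 49·0.02540/0.04954 + 101 ≈ 126.12 → 126.
PM10: row 593.6–698.9 (AQI 301–500). (500−301)·(623.5−593.6)/(698.9−593.6) + 301 = 199·29.9/105.3 + 301 ≈ 357.51 → 358.
NO₂: row 446.58–607.42 (AQI 51–100). (100−51)·(582.38−446.58)/(607.42−446.58) + 51 = 49·135.80/160.84 + 51 ≈ 92.37 → 92.
SO₂: row 489.9–729.6 (AQI 151–200). (200−151)·(638.9−489.9)/(729.6−489.9) + 151 = 49·149.0/239.7 + 151 ≈ 181.46 → 181.
Sub-indices: O₃→126, PM10→358, NO₂→92, SO₂→181. Ranked high→low: 358, 181, 126, 92. Second-highest sub-index = 181.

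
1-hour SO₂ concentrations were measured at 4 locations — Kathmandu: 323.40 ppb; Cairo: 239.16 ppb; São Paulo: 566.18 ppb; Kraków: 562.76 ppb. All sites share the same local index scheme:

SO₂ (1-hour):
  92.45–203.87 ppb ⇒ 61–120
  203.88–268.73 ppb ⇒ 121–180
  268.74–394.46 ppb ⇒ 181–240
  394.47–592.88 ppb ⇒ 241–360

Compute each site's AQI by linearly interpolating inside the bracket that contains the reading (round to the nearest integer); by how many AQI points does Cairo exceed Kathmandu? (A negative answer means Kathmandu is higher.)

Kathmandu: 323.40 ∈ [268.74, 394.46] ↔ index [181, 240].
181 + (323.40−268.74)·(240−181)/(394.46−268.74) = 181 + 54.66·59/125.72 ≈ 206.65, so AQI = 207.
Cairo: row 203.88–268.73 (AQI 121–180). (180−121)·(239.16−203.88)/(268.73−203.88) + 121 = 59·35.28/64.85 + 121 ≈ 153.10 → 153.
São Paulo 566.18: bracket 394.47–592.88 → index 241–360; slope 119/198.41, offset 171.71.
AQI = 241 + 119/198.41·171.71 ≈ 343.99 ⇒ 344.
Kraków: 562.76 ∈ [394.47, 592.88] ↔ index [241, 360].
241 + (562.76−394.47)·(360−241)/(592.88−394.47) = 241 + 168.29·119/198.41 ≈ 341.93, so AQI = 342.
AQIs: Kathmandu=207, Cairo=153, São Paulo=344, Kraków=342. Cairo (153) − Kathmandu (207) = -54.

-54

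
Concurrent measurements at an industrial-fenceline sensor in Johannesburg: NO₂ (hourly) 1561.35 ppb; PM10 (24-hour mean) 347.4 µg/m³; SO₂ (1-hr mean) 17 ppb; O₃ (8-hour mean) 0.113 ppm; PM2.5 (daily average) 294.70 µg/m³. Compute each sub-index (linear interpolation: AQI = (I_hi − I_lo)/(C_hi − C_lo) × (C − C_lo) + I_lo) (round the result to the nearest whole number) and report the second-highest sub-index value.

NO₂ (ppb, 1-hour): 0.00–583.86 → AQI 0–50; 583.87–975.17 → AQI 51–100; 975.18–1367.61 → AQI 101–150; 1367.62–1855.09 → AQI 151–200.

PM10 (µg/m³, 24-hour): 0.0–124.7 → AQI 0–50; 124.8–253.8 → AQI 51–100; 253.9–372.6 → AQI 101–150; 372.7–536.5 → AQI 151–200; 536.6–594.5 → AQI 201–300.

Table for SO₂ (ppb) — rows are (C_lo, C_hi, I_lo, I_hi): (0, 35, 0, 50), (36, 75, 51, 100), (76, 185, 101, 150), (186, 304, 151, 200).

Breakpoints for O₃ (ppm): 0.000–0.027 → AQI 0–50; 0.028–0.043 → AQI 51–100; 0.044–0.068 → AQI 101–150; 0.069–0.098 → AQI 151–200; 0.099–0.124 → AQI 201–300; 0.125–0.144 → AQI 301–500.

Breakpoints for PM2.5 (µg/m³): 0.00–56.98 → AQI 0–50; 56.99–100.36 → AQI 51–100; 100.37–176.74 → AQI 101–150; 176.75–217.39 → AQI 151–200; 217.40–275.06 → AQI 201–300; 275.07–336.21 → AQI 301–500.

256

NO₂ 1561.35: bracket 1367.62–1855.09 → index 151–200; slope 49/487.47, offset 193.73.
AQI = 151 + 49/487.47·193.73 ≈ 170.47 ⇒ 170.
PM10: 347.4 lies in 253.9–372.6, so I_lo=101, I_hi=150, C_lo=253.9, C_hi=372.6.
(150−101)/(372.6−253.9) × (347.4−253.9) + 101 = 49/118.7 × 93.5 + 101 ≈ 139.60 → 140.
SO₂ 17: bracket 0–35 → index 0–50; slope 50/35, offset 17.
AQI = 0 + 50/35·17 ≈ 24.29 ⇒ 24.
O₃ 0.113: bracket 0.099–0.124 → index 201–300; slope 99/0.025, offset 0.014.
AQI = 201 + 99/0.025·0.014 ≈ 256.44 ⇒ 256.
PM2.5: 294.70 lies in 275.07–336.21, so I_lo=301, I_hi=500, C_lo=275.07, C_hi=336.21.
(500−301)/(336.21−275.07) × (294.70−275.07) + 301 = 199/61.14 × 19.63 + 301 ≈ 364.89 → 365.
Sub-indices: NO₂→170, PM10→140, SO₂→24, O₃→256, PM2.5→365. Ranked high→low: 365, 256, 170, 140, 24. Second-highest sub-index = 256.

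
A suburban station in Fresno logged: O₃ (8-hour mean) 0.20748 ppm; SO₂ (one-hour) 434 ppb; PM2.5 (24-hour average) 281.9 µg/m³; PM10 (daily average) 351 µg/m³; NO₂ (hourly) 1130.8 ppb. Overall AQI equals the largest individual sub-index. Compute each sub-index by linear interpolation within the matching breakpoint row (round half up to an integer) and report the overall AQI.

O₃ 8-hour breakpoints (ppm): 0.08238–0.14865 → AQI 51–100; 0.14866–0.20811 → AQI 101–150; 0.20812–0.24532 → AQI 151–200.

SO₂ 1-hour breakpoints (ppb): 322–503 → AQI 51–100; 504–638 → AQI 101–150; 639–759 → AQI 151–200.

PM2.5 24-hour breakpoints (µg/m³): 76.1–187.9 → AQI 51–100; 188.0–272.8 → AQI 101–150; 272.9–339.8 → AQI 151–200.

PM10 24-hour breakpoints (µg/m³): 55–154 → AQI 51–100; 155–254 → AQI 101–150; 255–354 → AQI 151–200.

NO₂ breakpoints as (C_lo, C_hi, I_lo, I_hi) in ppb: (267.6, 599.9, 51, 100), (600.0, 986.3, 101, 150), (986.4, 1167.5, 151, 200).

199

O₃: 0.20748 lies in 0.14866–0.20811, so I_lo=101, I_hi=150, C_lo=0.14866, C_hi=0.20811.
(150−101)/(0.20811−0.14866) × (0.20748−0.14866) + 101 = 49/0.05945 × 0.05882 + 101 ≈ 149.48 → 149.
SO₂ 434: bracket 322–503 → index 51–100; slope 49/181, offset 112.
AQI = 51 + 49/181·112 ≈ 81.32 ⇒ 81.
PM2.5 281.9: bracket 272.9–339.8 → index 151–200; slope 49/66.9, offset 9.0.
AQI = 151 + 49/66.9·9.0 ≈ 157.59 ⇒ 158.
PM10: 351 lies in 255–354, so I_lo=151, I_hi=200, C_lo=255, C_hi=354.
(200−151)/(354−255) × (351−255) + 151 = 49/99 × 96 + 151 ≈ 198.52 → 199.
NO₂: 1130.8 lies in 986.4–1167.5, so I_lo=151, I_hi=200, C_lo=986.4, C_hi=1167.5.
(200−151)/(1167.5−986.4) × (1130.8−986.4) + 151 = 49/181.1 × 144.4 + 151 ≈ 190.07 → 190.
Sub-indices: O₃→149, SO₂→81, PM2.5→158, PM10→199, NO₂→190. Overall AQI = max = 199; dominant pollutant is PM10.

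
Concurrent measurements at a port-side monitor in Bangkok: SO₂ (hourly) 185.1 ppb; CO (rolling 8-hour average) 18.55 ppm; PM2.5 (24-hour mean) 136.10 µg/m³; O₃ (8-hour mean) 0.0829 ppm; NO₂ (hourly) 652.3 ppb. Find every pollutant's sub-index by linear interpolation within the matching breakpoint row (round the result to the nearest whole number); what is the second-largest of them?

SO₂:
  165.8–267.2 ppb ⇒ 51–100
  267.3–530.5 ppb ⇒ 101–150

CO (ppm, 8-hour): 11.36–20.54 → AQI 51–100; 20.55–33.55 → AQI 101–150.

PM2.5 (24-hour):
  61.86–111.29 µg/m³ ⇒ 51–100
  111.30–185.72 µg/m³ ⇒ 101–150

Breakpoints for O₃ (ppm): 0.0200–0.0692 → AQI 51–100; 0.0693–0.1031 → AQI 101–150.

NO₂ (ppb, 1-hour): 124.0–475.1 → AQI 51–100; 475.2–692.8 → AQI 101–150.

SO₂: 185.1 lies in 165.8–267.2, so I_lo=51, I_hi=100, C_lo=165.8, C_hi=267.2.
(100−51)/(267.2−165.8) × (185.1−165.8) + 51 = 49/101.4 × 19.3 + 51 ≈ 60.33 → 60.
CO 18.55: bracket 11.36–20.54 → index 51–100; slope 49/9.18, offset 7.19.
AQI = 51 + 49/9.18·7.19 ≈ 89.38 ⇒ 89.
PM2.5: row 111.30–185.72 (AQI 101–150). (150−101)·(136.10−111.30)/(185.72−111.30) + 101 = 49·24.80/74.42 + 101 ≈ 117.33 → 117.
O₃ 0.0829: bracket 0.0693–0.1031 → index 101–150; slope 49/0.0338, offset 0.0136.
AQI = 101 + 49/0.0338·0.0136 ≈ 120.72 ⇒ 121.
NO₂ 652.3: bracket 475.2–692.8 → index 101–150; slope 49/217.6, offset 177.1.
AQI = 101 + 49/217.6·177.1 ≈ 140.88 ⇒ 141.
Sub-indices: SO₂→60, CO→89, PM2.5→117, O₃→121, NO₂→141. Ranked high→low: 141, 121, 117, 89, 60. Second-highest sub-index = 121.

121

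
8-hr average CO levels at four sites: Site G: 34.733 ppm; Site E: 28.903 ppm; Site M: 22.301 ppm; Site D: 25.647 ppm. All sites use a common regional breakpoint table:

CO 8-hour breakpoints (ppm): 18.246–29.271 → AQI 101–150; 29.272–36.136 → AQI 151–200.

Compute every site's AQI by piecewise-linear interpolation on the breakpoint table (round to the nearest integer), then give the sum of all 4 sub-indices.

Site G: row 29.272–36.136 (AQI 151–200). (200−151)·(34.733−29.272)/(36.136−29.272) + 151 = 49·5.461/6.864 + 151 ≈ 189.98 → 190.
Site E: row 18.246–29.271 (AQI 101–150). (150−101)·(28.903−18.246)/(29.271−18.246) + 101 = 49·10.657/11.025 + 101 ≈ 148.36 → 148.
Site M: 22.301 ∈ [18.246, 29.271] ↔ index [101, 150].
101 + (22.301−18.246)·(150−101)/(29.271−18.246) = 101 + 4.055·49/11.025 ≈ 119.02, so AQI = 119.
Site D: 25.647 ∈ [18.246, 29.271] ↔ index [101, 150].
101 + (25.647−18.246)·(150−101)/(29.271−18.246) = 101 + 7.401·49/11.025 ≈ 133.89, so AQI = 134.
AQIs: Site G=190, Site E=148, Site M=119, Site D=134. Sum = 190 + 148 + 119 + 134 = 591.

591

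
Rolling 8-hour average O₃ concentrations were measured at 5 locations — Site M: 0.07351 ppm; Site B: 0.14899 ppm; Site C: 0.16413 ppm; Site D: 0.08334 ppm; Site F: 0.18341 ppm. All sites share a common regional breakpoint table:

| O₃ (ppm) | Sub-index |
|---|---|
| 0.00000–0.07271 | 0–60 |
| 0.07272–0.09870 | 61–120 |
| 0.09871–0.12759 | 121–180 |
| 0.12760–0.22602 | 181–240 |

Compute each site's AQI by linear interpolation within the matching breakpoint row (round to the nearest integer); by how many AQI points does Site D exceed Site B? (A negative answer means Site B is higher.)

-109

Site M: row 0.07272–0.09870 (AQI 61–120). (120−61)·(0.07351−0.07272)/(0.09870−0.07272) + 61 = 59·0.00079/0.02598 + 61 ≈ 62.79 → 63.
Site B: 0.14899 lies in 0.12760–0.22602, so I_lo=181, I_hi=240, C_lo=0.12760, C_hi=0.22602.
(240−181)/(0.22602−0.12760) × (0.14899−0.12760) + 181 = 59/0.09842 × 0.02139 + 181 ≈ 193.82 → 194.
Site C 0.16413: bracket 0.12760–0.22602 → index 181–240; slope 59/0.09842, offset 0.03653.
AQI = 181 + 59/0.09842·0.03653 ≈ 202.90 ⇒ 203.
Site D: row 0.07272–0.09870 (AQI 61–120). (120−61)·(0.08334−0.07272)/(0.09870−0.07272) + 61 = 59·0.01062/0.02598 + 61 ≈ 85.12 → 85.
Site F: 0.18341 ∈ [0.12760, 0.22602] ↔ index [181, 240].
181 + (0.18341−0.12760)·(240−181)/(0.22602−0.12760) = 181 + 0.05581·59/0.09842 ≈ 214.46, so AQI = 214.
AQIs: Site M=63, Site B=194, Site C=203, Site D=85, Site F=214. Site D (85) − Site B (194) = -109.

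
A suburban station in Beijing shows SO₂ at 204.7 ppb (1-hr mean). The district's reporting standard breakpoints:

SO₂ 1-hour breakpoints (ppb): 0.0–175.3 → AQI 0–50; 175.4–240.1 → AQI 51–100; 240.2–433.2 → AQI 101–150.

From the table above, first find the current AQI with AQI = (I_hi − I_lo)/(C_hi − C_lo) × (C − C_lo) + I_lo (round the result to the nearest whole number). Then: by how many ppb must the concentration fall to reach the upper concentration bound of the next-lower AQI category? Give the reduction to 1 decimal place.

29.4

SO₂: row 175.4–240.1 (AQI 51–100). (100−51)·(204.7−175.4)/(240.1−175.4) + 51 = 49·29.3/64.7 + 51 ≈ 73.19 → 73.
Current AQI 73 is in the Moderate range (51–100). The next-lower category tops out at AQI 50, whose upper concentration bound is 175.3 ppb.
Reduction needed = 204.7 − 175.3 = 29.4 ppb.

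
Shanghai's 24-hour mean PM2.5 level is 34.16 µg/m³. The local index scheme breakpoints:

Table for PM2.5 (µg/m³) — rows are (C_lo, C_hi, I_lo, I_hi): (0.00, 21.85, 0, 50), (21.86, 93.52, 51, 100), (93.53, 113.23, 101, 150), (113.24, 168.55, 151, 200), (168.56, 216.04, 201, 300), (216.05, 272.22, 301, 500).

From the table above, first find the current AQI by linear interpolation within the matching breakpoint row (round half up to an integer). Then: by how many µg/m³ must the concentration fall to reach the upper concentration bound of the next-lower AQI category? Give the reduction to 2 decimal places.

12.31

PM2.5: row 21.86–93.52 (AQI 51–100). (100−51)·(34.16−21.86)/(93.52−21.86) + 51 = 49·12.30/71.66 + 51 ≈ 59.41 → 59.
Current AQI 59 is in the Moderate range (51–100). The next-lower category tops out at AQI 50, whose upper concentration bound is 21.85 µg/m³.
Reduction needed = 34.16 − 21.85 = 12.31 µg/m³.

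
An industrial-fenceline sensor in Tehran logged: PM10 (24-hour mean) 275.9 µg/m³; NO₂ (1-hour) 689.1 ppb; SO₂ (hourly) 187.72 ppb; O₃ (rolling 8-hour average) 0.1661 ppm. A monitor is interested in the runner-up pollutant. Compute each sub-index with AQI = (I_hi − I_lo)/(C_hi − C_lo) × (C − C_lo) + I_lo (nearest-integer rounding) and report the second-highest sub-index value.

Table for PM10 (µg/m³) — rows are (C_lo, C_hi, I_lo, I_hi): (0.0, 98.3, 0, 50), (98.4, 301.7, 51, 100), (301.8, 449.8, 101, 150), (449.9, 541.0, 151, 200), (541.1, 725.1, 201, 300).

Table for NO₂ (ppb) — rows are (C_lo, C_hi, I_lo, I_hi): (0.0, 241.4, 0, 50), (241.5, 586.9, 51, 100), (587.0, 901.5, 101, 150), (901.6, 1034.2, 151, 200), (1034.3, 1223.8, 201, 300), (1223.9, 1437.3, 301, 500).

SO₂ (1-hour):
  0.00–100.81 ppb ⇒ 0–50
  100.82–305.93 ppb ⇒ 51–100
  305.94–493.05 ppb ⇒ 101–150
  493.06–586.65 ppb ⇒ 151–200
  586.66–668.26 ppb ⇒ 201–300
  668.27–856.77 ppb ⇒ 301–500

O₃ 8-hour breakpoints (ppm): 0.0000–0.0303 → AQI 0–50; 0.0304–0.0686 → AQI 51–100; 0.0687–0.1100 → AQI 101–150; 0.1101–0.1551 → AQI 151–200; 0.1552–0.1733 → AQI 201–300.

117

PM10: 275.9 ∈ [98.4, 301.7] ↔ index [51, 100].
51 + (275.9−98.4)·(100−51)/(301.7−98.4) = 51 + 177.5·49/203.3 ≈ 93.78, so AQI = 94.
NO₂: 689.1 lies in 587.0–901.5, so I_lo=101, I_hi=150, C_lo=587.0, C_hi=901.5.
(150−101)/(901.5−587.0) × (689.1−587.0) + 101 = 49/314.5 × 102.1 + 101 ≈ 116.91 → 117.
SO₂ 187.72: bracket 100.82–305.93 → index 51–100; slope 49/205.11, offset 86.90.
AQI = 51 + 49/205.11·86.90 ≈ 71.76 ⇒ 72.
O₃: row 0.1552–0.1733 (AQI 201–300). (300−201)·(0.1661−0.1552)/(0.1733−0.1552) + 201 = 99·0.0109/0.0181 + 201 ≈ 260.62 → 261.
Sub-indices: PM10→94, NO₂→117, SO₂→72, O₃→261. Ranked high→low: 261, 117, 94, 72. Second-highest sub-index = 117.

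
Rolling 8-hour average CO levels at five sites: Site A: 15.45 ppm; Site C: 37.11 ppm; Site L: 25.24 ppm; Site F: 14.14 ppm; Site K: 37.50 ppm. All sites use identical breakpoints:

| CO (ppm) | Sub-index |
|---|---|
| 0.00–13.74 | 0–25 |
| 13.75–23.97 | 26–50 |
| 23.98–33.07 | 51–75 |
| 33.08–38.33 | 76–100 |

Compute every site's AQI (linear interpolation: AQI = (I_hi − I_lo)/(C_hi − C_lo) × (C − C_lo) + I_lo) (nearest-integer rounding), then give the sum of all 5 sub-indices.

Site A: 15.45 ∈ [13.75, 23.97] ↔ index [26, 50].
26 + (15.45−13.75)·(50−26)/(23.97−13.75) = 26 + 1.70·24/10.22 ≈ 29.99, so AQI = 30.
Site C: row 33.08–38.33 (AQI 76–100). (100−76)·(37.11−33.08)/(38.33−33.08) + 76 = 24·4.03/5.25 + 76 ≈ 94.42 → 94.
Site L 25.24: bracket 23.98–33.07 → index 51–75; slope 24/9.09, offset 1.26.
AQI = 51 + 24/9.09·1.26 ≈ 54.33 ⇒ 54.
Site F 14.14: bracket 13.75–23.97 → index 26–50; slope 24/10.22, offset 0.39.
AQI = 26 + 24/10.22·0.39 ≈ 26.92 ⇒ 27.
Site K 37.50: bracket 33.08–38.33 → index 76–100; slope 24/5.25, offset 4.42.
AQI = 76 + 24/5.25·4.42 ≈ 96.21 ⇒ 96.
AQIs: Site A=30, Site C=94, Site L=54, Site F=27, Site K=96. Sum = 30 + 94 + 54 + 27 + 96 = 301.

301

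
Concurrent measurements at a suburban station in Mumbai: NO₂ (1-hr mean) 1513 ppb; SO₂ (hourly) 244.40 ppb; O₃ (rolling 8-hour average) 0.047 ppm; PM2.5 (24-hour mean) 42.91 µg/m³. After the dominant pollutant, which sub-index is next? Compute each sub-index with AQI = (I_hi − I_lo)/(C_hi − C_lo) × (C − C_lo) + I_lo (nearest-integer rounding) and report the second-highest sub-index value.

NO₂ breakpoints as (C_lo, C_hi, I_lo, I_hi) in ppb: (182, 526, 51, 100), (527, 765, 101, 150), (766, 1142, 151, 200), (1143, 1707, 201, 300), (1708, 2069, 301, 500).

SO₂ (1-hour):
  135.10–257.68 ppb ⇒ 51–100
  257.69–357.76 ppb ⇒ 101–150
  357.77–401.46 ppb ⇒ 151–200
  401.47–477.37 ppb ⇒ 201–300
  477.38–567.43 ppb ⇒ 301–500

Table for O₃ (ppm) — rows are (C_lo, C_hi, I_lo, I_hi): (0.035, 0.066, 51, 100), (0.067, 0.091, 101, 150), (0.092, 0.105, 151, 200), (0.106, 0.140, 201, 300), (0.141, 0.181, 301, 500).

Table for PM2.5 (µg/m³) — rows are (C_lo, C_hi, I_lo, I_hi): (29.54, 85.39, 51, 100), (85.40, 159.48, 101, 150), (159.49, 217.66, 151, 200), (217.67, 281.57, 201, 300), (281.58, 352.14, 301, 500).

NO₂ 1513: bracket 1143–1707 → index 201–300; slope 99/564, offset 370.
AQI = 201 + 99/564·370 ≈ 265.95 ⇒ 266.
SO₂: 244.40 lies in 135.10–257.68, so I_lo=51, I_hi=100, C_lo=135.10, C_hi=257.68.
(100−51)/(257.68−135.10) × (244.40−135.10) + 51 = 49/122.58 × 109.30 + 51 ≈ 94.69 → 95.
O₃: 0.047 ∈ [0.035, 0.066] ↔ index [51, 100].
51 + (0.047−0.035)·(100−51)/(0.066−0.035) = 51 + 0.012·49/0.031 ≈ 69.97, so AQI = 70.
PM2.5: 42.91 ∈ [29.54, 85.39] ↔ index [51, 100].
51 + (42.91−29.54)·(100−51)/(85.39−29.54) = 51 + 13.37·49/55.85 ≈ 62.73, so AQI = 63.
Sub-indices: NO₂→266, SO₂→95, O₃→70, PM2.5→63. Ranked high→low: 266, 95, 70, 63. Second-highest sub-index = 95.

95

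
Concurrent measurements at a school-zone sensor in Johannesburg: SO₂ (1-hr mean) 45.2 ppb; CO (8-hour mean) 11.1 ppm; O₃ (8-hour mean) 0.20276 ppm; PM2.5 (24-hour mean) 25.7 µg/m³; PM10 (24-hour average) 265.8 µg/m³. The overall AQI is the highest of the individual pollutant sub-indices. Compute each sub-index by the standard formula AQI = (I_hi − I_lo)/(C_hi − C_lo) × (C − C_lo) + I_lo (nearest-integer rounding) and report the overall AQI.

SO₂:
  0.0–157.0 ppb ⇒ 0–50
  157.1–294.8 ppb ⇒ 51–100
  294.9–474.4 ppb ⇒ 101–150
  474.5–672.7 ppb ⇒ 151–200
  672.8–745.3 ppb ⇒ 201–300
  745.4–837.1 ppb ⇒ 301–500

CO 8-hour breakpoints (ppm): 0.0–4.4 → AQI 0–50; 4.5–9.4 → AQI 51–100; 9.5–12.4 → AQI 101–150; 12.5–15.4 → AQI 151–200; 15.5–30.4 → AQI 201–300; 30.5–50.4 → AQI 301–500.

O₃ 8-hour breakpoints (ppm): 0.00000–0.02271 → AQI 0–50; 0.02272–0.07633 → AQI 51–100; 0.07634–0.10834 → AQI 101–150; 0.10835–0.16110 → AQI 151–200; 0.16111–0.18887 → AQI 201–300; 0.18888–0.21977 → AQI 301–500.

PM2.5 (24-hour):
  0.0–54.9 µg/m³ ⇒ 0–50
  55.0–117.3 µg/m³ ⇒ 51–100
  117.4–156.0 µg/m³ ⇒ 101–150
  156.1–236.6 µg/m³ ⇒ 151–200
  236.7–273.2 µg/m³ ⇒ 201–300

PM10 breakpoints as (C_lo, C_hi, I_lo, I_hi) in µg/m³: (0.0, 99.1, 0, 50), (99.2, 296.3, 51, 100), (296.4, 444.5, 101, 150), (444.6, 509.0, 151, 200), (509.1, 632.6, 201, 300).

SO₂: 45.2 ∈ [0.0, 157.0] ↔ index [0, 50].
0 + (45.2−0.0)·(50−0)/(157.0−0.0) = 0 + 45.2·50/157.0 ≈ 14.39, so AQI = 14.
CO: 11.1 ∈ [9.5, 12.4] ↔ index [101, 150].
101 + (11.1−9.5)·(150−101)/(12.4−9.5) = 101 + 1.6·49/2.9 ≈ 128.03, so AQI = 128.
O₃ 0.20276: bracket 0.18888–0.21977 → index 301–500; slope 199/0.03089, offset 0.01388.
AQI = 301 + 199/0.03089·0.01388 ≈ 390.42 ⇒ 390.
PM2.5: row 0.0–54.9 (AQI 0–50). (50−0)·(25.7−0.0)/(54.9−0.0) + 0 = 50·25.7/54.9 + 0 ≈ 23.41 → 23.
PM10: 265.8 ∈ [99.2, 296.3] ↔ index [51, 100].
51 + (265.8−99.2)·(100−51)/(296.3−99.2) = 51 + 166.6·49/197.1 ≈ 92.42, so AQI = 92.
Sub-indices: SO₂→14, CO→128, O₃→390, PM2.5→23, PM10→92. Overall AQI = max = 390; dominant pollutant is O₃.

390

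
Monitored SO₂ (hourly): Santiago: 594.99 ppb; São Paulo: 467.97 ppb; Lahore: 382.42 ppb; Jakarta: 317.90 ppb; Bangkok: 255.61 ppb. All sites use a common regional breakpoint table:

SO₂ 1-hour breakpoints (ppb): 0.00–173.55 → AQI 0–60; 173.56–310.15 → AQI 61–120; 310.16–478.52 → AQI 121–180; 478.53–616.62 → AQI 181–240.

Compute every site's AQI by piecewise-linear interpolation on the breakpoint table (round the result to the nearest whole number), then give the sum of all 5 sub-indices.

773

Santiago: row 478.53–616.62 (AQI 181–240). (240−181)·(594.99−478.53)/(616.62−478.53) + 181 = 59·116.46/138.09 + 181 ≈ 230.76 → 231.
São Paulo 467.97: bracket 310.16–478.52 → index 121–180; slope 59/168.36, offset 157.81.
AQI = 121 + 59/168.36·157.81 ≈ 176.30 ⇒ 176.
Lahore: 382.42 ∈ [310.16, 478.52] ↔ index [121, 180].
121 + (382.42−310.16)·(180−121)/(478.52−310.16) = 121 + 72.26·59/168.36 ≈ 146.32, so AQI = 146.
Jakarta: 317.90 lies in 310.16–478.52, so I_lo=121, I_hi=180, C_lo=310.16, C_hi=478.52.
(180−121)/(478.52−310.16) × (317.90−310.16) + 121 = 59/168.36 × 7.74 + 121 ≈ 123.71 → 124.
Bangkok 255.61: bracket 173.56–310.15 → index 61–120; slope 59/136.59, offset 82.05.
AQI = 61 + 59/136.59·82.05 ≈ 96.44 ⇒ 96.
AQIs: Santiago=231, São Paulo=176, Lahore=146, Jakarta=124, Bangkok=96. Sum = 231 + 176 + 146 + 124 + 96 = 773.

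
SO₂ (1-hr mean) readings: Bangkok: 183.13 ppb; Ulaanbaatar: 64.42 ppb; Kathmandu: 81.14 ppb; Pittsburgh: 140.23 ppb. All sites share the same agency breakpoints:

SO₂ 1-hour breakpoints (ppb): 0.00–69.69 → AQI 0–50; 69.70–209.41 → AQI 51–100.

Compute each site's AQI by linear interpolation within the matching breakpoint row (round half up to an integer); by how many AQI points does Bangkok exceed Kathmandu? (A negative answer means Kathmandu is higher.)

36

Bangkok: 183.13 lies in 69.70–209.41, so I_lo=51, I_hi=100, C_lo=69.70, C_hi=209.41.
(100−51)/(209.41−69.70) × (183.13−69.70) + 51 = 49/139.71 × 113.43 + 51 ≈ 90.78 → 91.
Ulaanbaatar 64.42: bracket 0.00–69.69 → index 0–50; slope 50/69.69, offset 64.42.
AQI = 0 + 50/69.69·64.42 ≈ 46.22 ⇒ 46.
Kathmandu 81.14: bracket 69.70–209.41 → index 51–100; slope 49/139.71, offset 11.44.
AQI = 51 + 49/139.71·11.44 ≈ 55.01 ⇒ 55.
Pittsburgh: 140.23 lies in 69.70–209.41, so I_lo=51, I_hi=100, C_lo=69.70, C_hi=209.41.
(100−51)/(209.41−69.70) × (140.23−69.70) + 51 = 49/139.71 × 70.53 + 51 ≈ 75.74 → 76.
AQIs: Bangkok=91, Ulaanbaatar=46, Kathmandu=55, Pittsburgh=76. Bangkok (91) − Kathmandu (55) = 36.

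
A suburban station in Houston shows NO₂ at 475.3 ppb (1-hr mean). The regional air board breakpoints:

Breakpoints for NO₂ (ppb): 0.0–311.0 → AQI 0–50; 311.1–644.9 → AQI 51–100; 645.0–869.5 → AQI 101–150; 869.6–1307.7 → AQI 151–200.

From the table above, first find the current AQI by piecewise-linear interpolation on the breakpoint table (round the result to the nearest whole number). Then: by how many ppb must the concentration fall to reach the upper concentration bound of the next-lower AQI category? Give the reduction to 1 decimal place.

164.3

NO₂ 475.3: bracket 311.1–644.9 → index 51–100; slope 49/333.8, offset 164.2.
AQI = 51 + 49/333.8·164.2 ≈ 75.10 ⇒ 75.
Current AQI 75 is in the Moderate range (51–100). The next-lower category tops out at AQI 50, whose upper concentration bound is 311.0 ppb.
Reduction needed = 475.3 − 311.0 = 164.3 ppb.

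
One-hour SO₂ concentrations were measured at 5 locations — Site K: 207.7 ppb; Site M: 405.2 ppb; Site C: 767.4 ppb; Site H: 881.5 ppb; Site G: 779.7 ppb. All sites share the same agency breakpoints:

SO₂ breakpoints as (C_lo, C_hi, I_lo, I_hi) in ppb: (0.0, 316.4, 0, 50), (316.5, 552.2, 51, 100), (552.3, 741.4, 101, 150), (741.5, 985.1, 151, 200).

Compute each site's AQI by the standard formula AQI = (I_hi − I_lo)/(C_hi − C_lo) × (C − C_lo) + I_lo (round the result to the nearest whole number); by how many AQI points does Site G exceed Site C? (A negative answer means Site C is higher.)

3

Site K: 207.7 lies in 0.0–316.4, so I_lo=0, I_hi=50, C_lo=0.0, C_hi=316.4.
(50−0)/(316.4−0.0) × (207.7−0.0) + 0 = 50/316.4 × 207.7 + 0 ≈ 32.82 → 33.
Site M: 405.2 lies in 316.5–552.2, so I_lo=51, I_hi=100, C_lo=316.5, C_hi=552.2.
(100−51)/(552.2−316.5) × (405.2−316.5) + 51 = 49/235.7 × 88.7 + 51 ≈ 69.44 → 69.
Site C 767.4: bracket 741.5–985.1 → index 151–200; slope 49/243.6, offset 25.9.
AQI = 151 + 49/243.6·25.9 ≈ 156.21 ⇒ 156.
Site H: row 741.5–985.1 (AQI 151–200). (200−151)·(881.5−741.5)/(985.1−741.5) + 151 = 49·140.0/243.6 + 151 ≈ 179.16 → 179.
Site G: 779.7 lies in 741.5–985.1, so I_lo=151, I_hi=200, C_lo=741.5, C_hi=985.1.
(200−151)/(985.1−741.5) × (779.7−741.5) + 151 = 49/243.6 × 38.2 + 151 ≈ 158.68 → 159.
AQIs: Site K=33, Site M=69, Site C=156, Site H=179, Site G=159. Site G (159) − Site C (156) = 3.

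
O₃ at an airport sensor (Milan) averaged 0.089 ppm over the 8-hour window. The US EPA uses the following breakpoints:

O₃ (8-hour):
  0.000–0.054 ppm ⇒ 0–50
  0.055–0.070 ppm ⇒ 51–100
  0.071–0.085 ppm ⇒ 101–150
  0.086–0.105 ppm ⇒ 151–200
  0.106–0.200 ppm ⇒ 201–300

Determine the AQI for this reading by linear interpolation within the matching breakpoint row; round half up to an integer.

159

O₃: row 0.086–0.105 (AQI 151–200). (200−151)·(0.089−0.086)/(0.105−0.086) + 151 = 49·0.003/0.019 + 151 ≈ 158.74 → 159.
AQI 159 falls in the Unhealthy category.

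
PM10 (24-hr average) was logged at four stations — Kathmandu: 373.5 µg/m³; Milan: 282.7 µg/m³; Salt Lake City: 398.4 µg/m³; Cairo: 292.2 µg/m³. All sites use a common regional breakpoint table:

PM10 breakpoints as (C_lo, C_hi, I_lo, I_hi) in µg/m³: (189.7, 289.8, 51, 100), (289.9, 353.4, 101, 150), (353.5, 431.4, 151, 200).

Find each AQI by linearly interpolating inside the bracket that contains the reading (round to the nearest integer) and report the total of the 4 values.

543

Kathmandu 373.5: bracket 353.5–431.4 → index 151–200; slope 49/77.9, offset 20.0.
AQI = 151 + 49/77.9·20.0 ≈ 163.58 ⇒ 164.
Milan: 282.7 ∈ [189.7, 289.8] ↔ index [51, 100].
51 + (282.7−189.7)·(100−51)/(289.8−189.7) = 51 + 93.0·49/100.1 ≈ 96.52, so AQI = 97.
Salt Lake City: 398.4 ∈ [353.5, 431.4] ↔ index [151, 200].
151 + (398.4−353.5)·(200−151)/(431.4−353.5) = 151 + 44.9·49/77.9 ≈ 179.24, so AQI = 179.
Cairo 292.2: bracket 289.9–353.4 → index 101–150; slope 49/63.5, offset 2.3.
AQI = 101 + 49/63.5·2.3 ≈ 102.77 ⇒ 103.
AQIs: Kathmandu=164, Milan=97, Salt Lake City=179, Cairo=103. Sum = 164 + 97 + 179 + 103 = 543.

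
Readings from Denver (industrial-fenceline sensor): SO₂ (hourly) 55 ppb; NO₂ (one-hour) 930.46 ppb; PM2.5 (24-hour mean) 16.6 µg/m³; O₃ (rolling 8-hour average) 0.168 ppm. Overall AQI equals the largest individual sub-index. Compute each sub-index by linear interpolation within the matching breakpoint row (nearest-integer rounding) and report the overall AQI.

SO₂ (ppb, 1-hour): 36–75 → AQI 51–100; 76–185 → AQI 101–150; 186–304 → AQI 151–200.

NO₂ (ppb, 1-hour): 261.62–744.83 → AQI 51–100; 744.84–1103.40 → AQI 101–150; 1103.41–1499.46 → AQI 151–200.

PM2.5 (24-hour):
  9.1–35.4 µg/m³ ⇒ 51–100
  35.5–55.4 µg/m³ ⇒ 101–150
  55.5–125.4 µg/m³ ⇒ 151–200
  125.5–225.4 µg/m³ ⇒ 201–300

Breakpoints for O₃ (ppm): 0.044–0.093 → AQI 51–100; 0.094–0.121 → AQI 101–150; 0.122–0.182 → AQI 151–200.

189

SO₂: 55 lies in 36–75, so I_lo=51, I_hi=100, C_lo=36, C_hi=75.
(100−51)/(75−36) × (55−36) + 51 = 49/39 × 19 + 51 ≈ 74.87 → 75.
NO₂: row 744.84–1103.40 (AQI 101–150). (150−101)·(930.46−744.84)/(1103.40−744.84) + 101 = 49·185.62/358.56 + 101 ≈ 126.37 → 126.
PM2.5: 16.6 ∈ [9.1, 35.4] ↔ index [51, 100].
51 + (16.6−9.1)·(100−51)/(35.4−9.1) = 51 + 7.5·49/26.3 ≈ 64.97, so AQI = 65.
O₃: 0.168 ∈ [0.122, 0.182] ↔ index [151, 200].
151 + (0.168−0.122)·(200−151)/(0.182−0.122) = 151 + 0.046·49/0.060 ≈ 188.57, so AQI = 189.
Sub-indices: SO₂→75, NO₂→126, PM2.5→65, O₃→189. Overall AQI = max = 189; dominant pollutant is O₃.
AQI 189: Unhealthy.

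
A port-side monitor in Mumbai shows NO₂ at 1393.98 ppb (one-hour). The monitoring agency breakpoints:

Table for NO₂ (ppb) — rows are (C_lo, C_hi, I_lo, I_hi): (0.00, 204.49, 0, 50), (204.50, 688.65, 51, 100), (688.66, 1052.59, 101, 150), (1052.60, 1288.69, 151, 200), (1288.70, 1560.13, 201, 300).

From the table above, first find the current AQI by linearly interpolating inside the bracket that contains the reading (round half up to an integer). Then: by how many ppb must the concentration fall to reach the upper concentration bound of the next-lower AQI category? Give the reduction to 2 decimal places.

NO₂ 1393.98: bracket 1288.70–1560.13 → index 201–300; slope 99/271.43, offset 105.28.
AQI = 201 + 99/271.43·105.28 ≈ 239.40 ⇒ 239.
Current AQI 239 is in the Very Unhealthy range (201–300). The next-lower category tops out at AQI 200, whose upper concentration bound is 1288.69 ppb.
Reduction needed = 1393.98 − 1288.69 = 105.29 ppb.

105.29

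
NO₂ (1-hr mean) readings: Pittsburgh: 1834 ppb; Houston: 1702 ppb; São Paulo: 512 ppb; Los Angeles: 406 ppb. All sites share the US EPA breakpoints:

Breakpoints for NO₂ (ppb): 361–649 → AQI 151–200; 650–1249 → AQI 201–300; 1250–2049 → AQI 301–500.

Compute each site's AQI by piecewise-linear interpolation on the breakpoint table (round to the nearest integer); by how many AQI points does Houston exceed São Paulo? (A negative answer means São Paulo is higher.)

237

Pittsburgh 1834: bracket 1250–2049 → index 301–500; slope 199/799, offset 584.
AQI = 301 + 199/799·584 ≈ 446.45 ⇒ 446.
Houston 1702: bracket 1250–2049 → index 301–500; slope 199/799, offset 452.
AQI = 301 + 199/799·452 ≈ 413.58 ⇒ 414.
São Paulo: 512 ∈ [361, 649] ↔ index [151, 200].
151 + (512−361)·(200−151)/(649−361) = 151 + 151·49/288 ≈ 176.69, so AQI = 177.
Los Angeles: 406 lies in 361–649, so I_lo=151, I_hi=200, C_lo=361, C_hi=649.
(200−151)/(649−361) × (406−361) + 151 = 49/288 × 45 + 151 ≈ 158.66 → 159.
AQIs: Pittsburgh=446, Houston=414, São Paulo=177, Los Angeles=159. Houston (414) − São Paulo (177) = 237.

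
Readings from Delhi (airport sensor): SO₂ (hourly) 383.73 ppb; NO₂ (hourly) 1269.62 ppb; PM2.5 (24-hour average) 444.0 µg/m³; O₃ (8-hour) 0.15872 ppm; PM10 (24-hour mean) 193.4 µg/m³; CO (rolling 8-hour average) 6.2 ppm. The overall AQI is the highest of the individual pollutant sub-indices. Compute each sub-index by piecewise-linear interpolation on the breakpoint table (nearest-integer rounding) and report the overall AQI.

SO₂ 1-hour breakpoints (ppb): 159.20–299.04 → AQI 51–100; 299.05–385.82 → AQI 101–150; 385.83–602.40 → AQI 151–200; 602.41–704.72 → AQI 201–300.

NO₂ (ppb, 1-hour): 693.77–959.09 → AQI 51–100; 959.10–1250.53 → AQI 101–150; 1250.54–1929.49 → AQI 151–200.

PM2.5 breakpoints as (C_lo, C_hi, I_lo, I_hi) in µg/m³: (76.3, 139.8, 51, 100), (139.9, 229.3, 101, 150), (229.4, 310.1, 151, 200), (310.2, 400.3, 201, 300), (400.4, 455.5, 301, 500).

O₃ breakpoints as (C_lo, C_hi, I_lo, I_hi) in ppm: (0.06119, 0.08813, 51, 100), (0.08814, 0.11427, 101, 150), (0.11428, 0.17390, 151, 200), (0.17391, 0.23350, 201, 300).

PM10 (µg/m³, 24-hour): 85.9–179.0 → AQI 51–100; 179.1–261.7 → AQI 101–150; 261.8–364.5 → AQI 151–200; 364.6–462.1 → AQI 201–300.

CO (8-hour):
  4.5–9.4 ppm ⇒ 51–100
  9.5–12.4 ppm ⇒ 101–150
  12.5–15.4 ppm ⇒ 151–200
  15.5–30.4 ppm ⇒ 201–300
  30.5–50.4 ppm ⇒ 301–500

SO₂: row 299.05–385.82 (AQI 101–150). (150−101)·(383.73−299.05)/(385.82−299.05) + 101 = 49·84.68/86.77 + 101 ≈ 148.82 → 149.
NO₂: 1269.62 lies in 1250.54–1929.49, so I_lo=151, I_hi=200, C_lo=1250.54, C_hi=1929.49.
(200−151)/(1929.49−1250.54) × (1269.62−1250.54) + 151 = 49/678.95 × 19.08 + 151 ≈ 152.38 → 152.
PM2.5: 444.0 ∈ [400.4, 455.5] ↔ index [301, 500].
301 + (444.0−400.4)·(500−301)/(455.5−400.4) = 301 + 43.6·199/55.1 ≈ 458.47, so AQI = 458.
O₃: 0.15872 lies in 0.11428–0.17390, so I_lo=151, I_hi=200, C_lo=0.11428, C_hi=0.17390.
(200−151)/(0.17390−0.11428) × (0.15872−0.11428) + 151 = 49/0.05962 × 0.04444 + 151 ≈ 187.52 → 188.
PM10: row 179.1–261.7 (AQI 101–150). (150−101)·(193.4−179.1)/(261.7−179.1) + 101 = 49·14.3/82.6 + 101 ≈ 109.48 → 109.
CO: 6.2 ∈ [4.5, 9.4] ↔ index [51, 100].
51 + (6.2−4.5)·(100−51)/(9.4−4.5) = 51 + 1.7·49/4.9 ≈ 68.00, so AQI = 68.
Sub-indices: SO₂→149, NO₂→152, PM2.5→458, O₃→188, PM10→109, CO→68. Overall AQI = max = 458; dominant pollutant is PM2.5.

458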